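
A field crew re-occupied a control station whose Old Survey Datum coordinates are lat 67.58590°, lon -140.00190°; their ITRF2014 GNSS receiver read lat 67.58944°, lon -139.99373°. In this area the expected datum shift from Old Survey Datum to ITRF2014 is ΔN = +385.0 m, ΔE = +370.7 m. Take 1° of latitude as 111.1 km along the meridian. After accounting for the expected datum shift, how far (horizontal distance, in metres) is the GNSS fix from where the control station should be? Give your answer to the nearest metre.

26 m

Observed coordinate differences: Δφ = +0.00354°, Δλ = +0.00817°.
Converting to metres (1° lat = 111100 m, cos φ = 0.381298): observed ΔN = 393.3 m, observed ΔE = 346.1 m.
Subtracting the expected shift leaves a residual of 393.3 − (385.0) = 8.3 m north and 346.1 − (370.7) = -24.6 m east.
Residual distance = √(8.3² + (-24.6)²) = 26.0 m.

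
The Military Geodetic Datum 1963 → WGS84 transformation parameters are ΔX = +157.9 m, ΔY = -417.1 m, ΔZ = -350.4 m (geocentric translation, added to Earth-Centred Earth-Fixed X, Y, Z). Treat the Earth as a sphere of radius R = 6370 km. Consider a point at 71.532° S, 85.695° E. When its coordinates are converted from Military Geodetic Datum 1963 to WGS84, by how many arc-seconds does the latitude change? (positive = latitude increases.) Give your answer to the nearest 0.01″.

sin φ = -0.948501, cos φ = 0.316775, sin λ = 0.997179, cos λ = 0.075066.
North component: ΔN = −sin φ cos λ·ΔX − sin φ sin λ·ΔY + cos φ·ΔZ = −(-0.948501)(0.075066)(157.9) − (-0.948501)(0.997179)(-417.1) + (0.316775)(-350.4) = -494.26 m.
1° of latitude spans πR/180 = 111177 m, so Δφ = -494.26 / 111177 × 3600 = -16.004″.

Δφ = -16.00″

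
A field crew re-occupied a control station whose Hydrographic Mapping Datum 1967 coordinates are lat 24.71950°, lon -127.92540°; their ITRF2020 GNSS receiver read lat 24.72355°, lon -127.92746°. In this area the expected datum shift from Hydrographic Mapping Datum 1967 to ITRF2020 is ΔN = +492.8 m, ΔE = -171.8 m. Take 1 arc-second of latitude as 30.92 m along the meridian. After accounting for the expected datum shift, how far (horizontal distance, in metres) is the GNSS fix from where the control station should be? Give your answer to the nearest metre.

56 m

Observed coordinate differences: Δφ = +0.00405°, Δλ = -0.00206°.
Converting to metres (1° lat = 111312 m, cos φ = 0.908366): observed ΔN = 450.8 m, observed ΔE = -208.3 m.
Subtracting the expected shift leaves a residual of 450.8 − (492.8) = -42.0 m north and -208.3 − (-171.8) = -36.5 m east.
Residual distance = √((-42.0)² + (-36.5)²) = 55.6 m.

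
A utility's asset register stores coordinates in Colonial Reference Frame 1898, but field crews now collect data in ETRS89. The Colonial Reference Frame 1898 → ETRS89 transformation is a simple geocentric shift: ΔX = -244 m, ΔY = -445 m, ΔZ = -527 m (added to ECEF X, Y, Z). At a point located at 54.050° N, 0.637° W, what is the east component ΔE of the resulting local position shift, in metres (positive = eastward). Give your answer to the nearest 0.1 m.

ΔE = -447.7 m

The local east axis at (φ, λ) is (−sin λ, cos λ, 0), so ΔE = −sin(-0.637°)·(-244) + cos(-0.637°)·(-445) = -447.69 m.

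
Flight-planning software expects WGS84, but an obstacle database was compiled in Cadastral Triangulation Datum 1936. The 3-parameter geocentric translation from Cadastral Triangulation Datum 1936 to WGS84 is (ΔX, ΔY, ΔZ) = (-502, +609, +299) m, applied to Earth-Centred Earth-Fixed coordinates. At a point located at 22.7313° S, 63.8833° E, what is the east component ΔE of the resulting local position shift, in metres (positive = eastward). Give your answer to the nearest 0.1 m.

At φ = -22.7313°, λ = 63.8833°: sin φ = -0.386410, cos φ = 0.922327, sin λ = 0.897899, cos λ = 0.440201.
ΔE = −sin λ·ΔX + cos λ·ΔY = −(0.897899)·(-502) + (0.440201)·(609) = 718.83 m.

ΔE = 718.8 m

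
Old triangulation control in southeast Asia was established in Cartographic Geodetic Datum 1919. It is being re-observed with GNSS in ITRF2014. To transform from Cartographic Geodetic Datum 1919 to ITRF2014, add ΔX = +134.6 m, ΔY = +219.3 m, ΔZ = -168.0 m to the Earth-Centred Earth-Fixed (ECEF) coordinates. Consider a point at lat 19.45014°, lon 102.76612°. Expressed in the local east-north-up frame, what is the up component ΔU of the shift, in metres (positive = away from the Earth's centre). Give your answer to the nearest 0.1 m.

The local up (radial) axis is (cos φ cos λ, cos φ sin λ, sin φ), giving ΔU = -28.045 + 201.673 − 55.942 = 117.69 m.

ΔU = 117.7 m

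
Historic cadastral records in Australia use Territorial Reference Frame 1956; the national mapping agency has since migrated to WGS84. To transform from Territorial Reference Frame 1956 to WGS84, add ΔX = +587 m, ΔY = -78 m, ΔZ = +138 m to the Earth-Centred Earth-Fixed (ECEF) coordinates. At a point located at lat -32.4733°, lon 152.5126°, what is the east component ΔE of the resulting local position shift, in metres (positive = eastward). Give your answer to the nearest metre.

The local east axis at (φ, λ) is (−sin λ, cos λ, 0), so ΔE = −sin(152.5126°)·587 + cos(152.5126°)·(-78) = -201.74 m.

ΔE = -202 m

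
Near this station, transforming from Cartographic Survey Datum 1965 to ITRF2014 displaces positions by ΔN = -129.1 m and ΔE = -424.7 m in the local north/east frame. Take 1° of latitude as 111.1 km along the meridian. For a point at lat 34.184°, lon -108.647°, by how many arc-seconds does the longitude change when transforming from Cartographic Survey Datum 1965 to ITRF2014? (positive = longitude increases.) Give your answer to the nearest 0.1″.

Δλ = -16.6″

At latitude 34.184°, cos φ = 0.827238.
1° of longitude at this latitude = 111.1 × cos φ = 91.91 km, so Δλ = -424.7 / 91906.1 = -0.0046210° = -16.636″.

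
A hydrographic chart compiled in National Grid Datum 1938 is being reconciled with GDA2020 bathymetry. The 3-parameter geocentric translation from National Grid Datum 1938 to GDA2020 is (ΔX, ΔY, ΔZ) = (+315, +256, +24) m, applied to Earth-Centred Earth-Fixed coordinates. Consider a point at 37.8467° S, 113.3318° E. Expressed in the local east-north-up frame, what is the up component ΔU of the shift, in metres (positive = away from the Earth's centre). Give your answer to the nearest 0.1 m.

The local up (radial) axis is (cos φ cos λ, cos φ sin λ, sin φ), giving ΔU = -98.515 + 185.621 − 14.725 = 72.38 m.

ΔU = 72.4 m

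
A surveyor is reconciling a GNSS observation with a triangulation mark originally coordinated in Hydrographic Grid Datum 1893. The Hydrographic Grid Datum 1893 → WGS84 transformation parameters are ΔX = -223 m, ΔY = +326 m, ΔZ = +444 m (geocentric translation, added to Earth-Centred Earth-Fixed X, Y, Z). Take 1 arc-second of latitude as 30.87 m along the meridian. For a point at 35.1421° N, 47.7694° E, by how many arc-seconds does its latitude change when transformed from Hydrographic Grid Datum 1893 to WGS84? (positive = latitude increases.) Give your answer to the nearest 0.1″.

Δφ = 10.1″

sin φ = 0.575606, cos φ = 0.817727, sin λ = 0.740446, cos λ = 0.672116.
North component: ΔN = −sin φ cos λ·ΔX − sin φ sin λ·ΔY + cos φ·ΔZ = −(0.575606)(0.672116)(-223) − (0.575606)(0.740446)(326) + (0.817727)(444) = 310.40 m.
1° of latitude spans 3600 × 30.87 = 111132 m, so Δφ = 310.40 / 111132 × 3600 = 10.055″.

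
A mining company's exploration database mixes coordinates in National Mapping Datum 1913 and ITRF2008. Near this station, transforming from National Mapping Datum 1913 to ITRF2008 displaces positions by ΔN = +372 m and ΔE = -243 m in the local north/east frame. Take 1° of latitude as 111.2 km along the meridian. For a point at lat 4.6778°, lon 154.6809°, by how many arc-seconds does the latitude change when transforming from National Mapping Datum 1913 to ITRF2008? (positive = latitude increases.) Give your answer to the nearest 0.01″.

1° of latitude = 111.2 km, so Δφ = 372.0 / 111200 = 0.0033453° = 12.043″.

Δφ = 12.04″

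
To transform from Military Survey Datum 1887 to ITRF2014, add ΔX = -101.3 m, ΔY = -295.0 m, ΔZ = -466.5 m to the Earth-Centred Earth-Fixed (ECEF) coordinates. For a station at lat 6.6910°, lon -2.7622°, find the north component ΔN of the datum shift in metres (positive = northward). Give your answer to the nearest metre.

ΔN = -453 m

The local north axis is (−sin φ cos λ, −sin φ sin λ, cos φ), giving ΔN = 11.789 − 1.656 − 463.323 = -453.19 m.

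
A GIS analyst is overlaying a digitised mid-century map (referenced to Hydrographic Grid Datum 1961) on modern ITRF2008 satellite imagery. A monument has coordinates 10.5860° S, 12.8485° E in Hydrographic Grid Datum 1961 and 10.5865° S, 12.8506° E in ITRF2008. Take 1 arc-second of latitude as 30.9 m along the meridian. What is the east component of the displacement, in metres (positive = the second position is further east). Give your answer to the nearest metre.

ΔE = 230 m

Δφ = -10.5865° − -10.5860° = -0.0005°; Δλ = 12.8506° − 12.8485° = +0.0021°.
1° of latitude = 3600 × 30.90 = 111240 m.
ΔN = Δφ × 111240 = -55.6 m; ΔE = Δλ × 111240 × cos(-10.5860°) = +0.0021 × 111240 × 0.982980 = 229.6 m.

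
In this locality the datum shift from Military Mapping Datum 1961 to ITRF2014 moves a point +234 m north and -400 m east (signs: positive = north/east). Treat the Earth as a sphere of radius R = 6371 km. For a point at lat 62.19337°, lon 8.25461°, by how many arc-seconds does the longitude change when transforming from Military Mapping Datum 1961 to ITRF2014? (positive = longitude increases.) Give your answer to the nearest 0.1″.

Δλ = -27.8″

At latitude 62.19337°, cos φ = 0.466489.
One radian of longitude at latitude φ spans R cos φ, so Δλ = ΔE / (R cos φ) = -400.0 / (6371000 × 0.466489) = -1.3459e-04 rad = -27.761″.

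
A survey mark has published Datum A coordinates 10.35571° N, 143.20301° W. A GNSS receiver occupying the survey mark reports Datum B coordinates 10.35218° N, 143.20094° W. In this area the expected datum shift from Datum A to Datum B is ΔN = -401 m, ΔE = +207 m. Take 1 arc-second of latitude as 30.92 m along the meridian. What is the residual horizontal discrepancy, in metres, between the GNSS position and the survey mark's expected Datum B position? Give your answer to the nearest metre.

21 m

Observed coordinate differences: Δφ = -0.00353°, Δλ = +0.00207°.
Converting to metres (1° lat = 111312 m, cos φ = 0.983711): observed ΔN = -392.9 m, observed ΔE = 226.7 m.
Subtracting the expected shift leaves a residual of -392.9 − (-401) = 8.1 m north and 226.7 − (207) = 19.7 m east.
Residual distance = √(8.1² + 19.7²) = 21.3 m.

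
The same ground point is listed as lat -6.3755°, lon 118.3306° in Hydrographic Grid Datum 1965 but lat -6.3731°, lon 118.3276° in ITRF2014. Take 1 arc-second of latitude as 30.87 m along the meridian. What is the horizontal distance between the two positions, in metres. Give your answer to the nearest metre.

Δφ = -6.3731° − -6.3755° = +0.0024°; Δλ = 118.3276° − 118.3306° = -0.0030°.
1° of latitude = 3600 × 30.87 = 111132 m.
ΔN = Δφ × 111132 = 266.7 m; ΔE = Δλ × 111132 × cos(-6.3755°) = -0.0030 × 111132 × 0.993815 = -331.3 m.
Distance = √(ΔE² + ΔN²) = √((-331.3)² + 266.7²) = 425.3 m.

425 m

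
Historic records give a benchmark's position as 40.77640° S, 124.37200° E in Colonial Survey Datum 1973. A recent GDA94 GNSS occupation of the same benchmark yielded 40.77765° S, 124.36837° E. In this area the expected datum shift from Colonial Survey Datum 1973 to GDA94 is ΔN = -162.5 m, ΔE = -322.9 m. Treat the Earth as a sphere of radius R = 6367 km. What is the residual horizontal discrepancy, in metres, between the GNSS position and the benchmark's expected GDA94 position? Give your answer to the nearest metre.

29 m

Observed coordinate differences: Δφ = -0.00125°, Δλ = -0.00363°.
Converting to metres (1° lat = 111125 m, cos φ = 0.757264): observed ΔN = -138.9 m, observed ΔE = -305.5 m.
Subtracting the expected shift leaves a residual of -138.9 − (-162.5) = 23.6 m north and -305.5 − (-322.9) = 17.4 m east.
Residual distance = √(23.6² + 17.4²) = 29.3 m.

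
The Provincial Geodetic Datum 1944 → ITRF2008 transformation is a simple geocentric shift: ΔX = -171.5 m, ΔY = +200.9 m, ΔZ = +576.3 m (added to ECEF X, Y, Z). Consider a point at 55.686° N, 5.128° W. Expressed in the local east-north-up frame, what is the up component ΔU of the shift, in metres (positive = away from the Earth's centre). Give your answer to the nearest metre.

ΔU = 370 m

At φ = 55.686°, λ = -5.128°: sin φ = 0.825961, cos φ = 0.563728, sin λ = -0.089381, cos λ = 0.995998.
ΔU = cos φ cos λ·ΔX + cos φ sin λ·ΔY + sin φ·ΔZ = (0.563728)(0.995998)(-171.5) + (0.563728)(-0.089381)(200.9) + (0.825961)(576.3) = 369.59 m.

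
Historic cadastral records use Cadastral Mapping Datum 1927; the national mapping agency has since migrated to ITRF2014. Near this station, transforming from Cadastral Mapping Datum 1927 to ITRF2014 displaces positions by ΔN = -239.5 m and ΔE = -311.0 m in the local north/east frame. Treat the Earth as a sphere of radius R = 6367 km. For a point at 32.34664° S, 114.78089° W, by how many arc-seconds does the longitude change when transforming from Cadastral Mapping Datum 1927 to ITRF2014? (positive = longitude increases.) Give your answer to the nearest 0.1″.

At latitude -32.34664°, cos φ = 0.844827.
One radian of longitude at latitude φ spans R cos φ, so Δλ = ΔE / (R cos φ) = -311.0 / (6367000 × 0.844827) = -5.7817e-05 rad = -11.926″.

Δλ = -11.9″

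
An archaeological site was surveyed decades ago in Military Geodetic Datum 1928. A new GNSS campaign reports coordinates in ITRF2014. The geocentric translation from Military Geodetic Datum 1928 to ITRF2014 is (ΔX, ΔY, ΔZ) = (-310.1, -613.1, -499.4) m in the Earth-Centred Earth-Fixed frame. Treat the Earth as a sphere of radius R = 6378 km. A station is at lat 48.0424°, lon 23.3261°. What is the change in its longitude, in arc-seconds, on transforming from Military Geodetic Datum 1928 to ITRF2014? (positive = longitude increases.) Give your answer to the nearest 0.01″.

sin φ = 0.743640, cos φ = 0.668580, sin λ = 0.395964, cos λ = 0.918266.
East component: ΔE = −sin λ·ΔX + cos λ·ΔY = −(0.395964)(-310.1) + (0.918266)(-613.1) = -440.20 m.
1° of latitude spans πR/180 = 111317 m; at latitude φ, 1° of longitude spans that × cos φ = 74424.4 m, so Δλ = -440.20 / 74424.4 × 3600 = -21.293″.

Δλ = -21.29″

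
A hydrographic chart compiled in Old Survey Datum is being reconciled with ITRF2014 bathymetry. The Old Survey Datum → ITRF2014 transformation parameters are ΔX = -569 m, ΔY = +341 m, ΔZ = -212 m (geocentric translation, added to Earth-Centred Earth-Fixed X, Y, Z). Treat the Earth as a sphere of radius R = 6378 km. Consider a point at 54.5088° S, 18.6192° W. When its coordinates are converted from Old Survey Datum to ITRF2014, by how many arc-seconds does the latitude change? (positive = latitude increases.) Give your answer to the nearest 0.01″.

Δφ = -21.05″

sin φ = -0.814205, cos φ = 0.580578, sin λ = -0.319277, cos λ = 0.947661.
North component: ΔN = −sin φ cos λ·ΔX − sin φ sin λ·ΔY + cos φ·ΔZ = −(-0.814205)(0.947661)(-569) − (-0.814205)(-0.319277)(341) + (0.580578)(-212) = -650.76 m.
1° of latitude spans πR/180 = 111317 m, so Δφ = -650.76 / 111317 × 3600 = -21.046″.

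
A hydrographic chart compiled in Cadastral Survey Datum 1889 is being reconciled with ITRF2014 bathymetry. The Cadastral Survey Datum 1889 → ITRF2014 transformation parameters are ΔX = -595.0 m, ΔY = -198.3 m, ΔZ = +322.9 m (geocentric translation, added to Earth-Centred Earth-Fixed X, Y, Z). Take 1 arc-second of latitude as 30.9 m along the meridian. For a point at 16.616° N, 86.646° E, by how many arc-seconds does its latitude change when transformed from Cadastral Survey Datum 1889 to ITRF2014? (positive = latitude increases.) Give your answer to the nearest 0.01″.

Δφ = 12.17″

sin φ = 0.285956, cos φ = 0.958243, sin λ = 0.998287, cos λ = 0.058505.
North component: ΔN = −sin φ cos λ·ΔX − sin φ sin λ·ΔY + cos φ·ΔZ = −(0.285956)(0.058505)(-595.0) − (0.285956)(0.998287)(-198.3) + (0.958243)(322.9) = 375.98 m.
1° of latitude spans 3600 × 30.90 = 111240 m, so Δφ = 375.98 / 111240 × 3600 = 12.168″.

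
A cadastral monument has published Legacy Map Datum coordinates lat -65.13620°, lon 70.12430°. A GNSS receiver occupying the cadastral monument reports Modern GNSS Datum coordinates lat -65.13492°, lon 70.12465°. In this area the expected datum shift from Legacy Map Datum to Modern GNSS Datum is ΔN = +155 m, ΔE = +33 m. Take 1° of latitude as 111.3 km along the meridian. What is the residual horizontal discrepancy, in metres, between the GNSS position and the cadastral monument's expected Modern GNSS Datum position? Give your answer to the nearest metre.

21 m

Observed coordinate differences: Δφ = +0.00128°, Δλ = +0.00035°.
Converting to metres (1° lat = 111300 m, cos φ = 0.420463): observed ΔN = 142.5 m, observed ΔE = 16.4 m.
Subtracting the expected shift leaves a residual of 142.5 − (155) = -12.5 m north and 16.4 − (33) = -16.6 m east.
Residual distance = √((-12.5)² + (-16.6)²) = 20.8 m.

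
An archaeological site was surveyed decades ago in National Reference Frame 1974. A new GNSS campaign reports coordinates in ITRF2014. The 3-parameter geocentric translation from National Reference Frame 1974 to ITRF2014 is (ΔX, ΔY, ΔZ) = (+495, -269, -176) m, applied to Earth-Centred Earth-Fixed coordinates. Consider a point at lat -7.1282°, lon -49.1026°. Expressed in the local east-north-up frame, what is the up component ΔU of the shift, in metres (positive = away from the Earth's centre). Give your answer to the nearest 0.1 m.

The local up (radial) axis is (cos φ cos λ, cos φ sin λ, sin φ), giving ΔU = 321.575 + 201.761 + 21.840 = 545.18 m.

ΔU = 545.2 m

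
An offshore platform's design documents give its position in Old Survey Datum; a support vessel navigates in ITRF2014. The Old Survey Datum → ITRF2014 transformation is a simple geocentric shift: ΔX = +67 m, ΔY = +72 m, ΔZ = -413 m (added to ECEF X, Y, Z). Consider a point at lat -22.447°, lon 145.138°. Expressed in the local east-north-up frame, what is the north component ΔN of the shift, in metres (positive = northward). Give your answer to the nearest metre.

ΔN = -387 m

At φ = -22.447°, λ = 145.138°: sin φ = -0.381829, cos φ = 0.924233, sin λ = 0.571602, cos λ = -0.820531.
ΔN = −sin φ cos λ·ΔX − sin φ sin λ·ΔY + cos φ·ΔZ = −(-0.381829)(-0.820531)(67) − (-0.381829)(0.571602)(72) + (0.924233)(-413) = -386.99 m.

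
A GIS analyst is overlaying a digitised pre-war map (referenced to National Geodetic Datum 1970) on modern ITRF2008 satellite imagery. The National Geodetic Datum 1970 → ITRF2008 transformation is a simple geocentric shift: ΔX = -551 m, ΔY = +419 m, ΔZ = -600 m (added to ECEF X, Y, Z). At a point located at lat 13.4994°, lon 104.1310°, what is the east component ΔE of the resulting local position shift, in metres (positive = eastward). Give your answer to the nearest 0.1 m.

ΔE = 432.0 m

The local east axis at (φ, λ) is (−sin λ, cos λ, 0), so ΔE = −sin(104.1310°)·(-551) + cos(104.1310°)·419 = 432.03 m.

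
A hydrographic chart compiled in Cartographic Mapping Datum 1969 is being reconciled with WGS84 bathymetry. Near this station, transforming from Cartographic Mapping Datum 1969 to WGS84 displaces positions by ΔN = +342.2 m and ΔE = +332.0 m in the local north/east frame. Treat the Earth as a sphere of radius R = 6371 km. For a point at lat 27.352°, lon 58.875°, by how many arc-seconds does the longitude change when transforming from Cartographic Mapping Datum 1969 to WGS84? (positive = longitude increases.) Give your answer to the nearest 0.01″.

At latitude 27.352°, cos φ = 0.888201.
One radian of longitude at latitude φ spans R cos φ, so Δλ = ΔE / (R cos φ) = 332.0 / (6371000 × 0.888201) = 5.8670e-05 rad = 12.102″.

Δλ = 12.10″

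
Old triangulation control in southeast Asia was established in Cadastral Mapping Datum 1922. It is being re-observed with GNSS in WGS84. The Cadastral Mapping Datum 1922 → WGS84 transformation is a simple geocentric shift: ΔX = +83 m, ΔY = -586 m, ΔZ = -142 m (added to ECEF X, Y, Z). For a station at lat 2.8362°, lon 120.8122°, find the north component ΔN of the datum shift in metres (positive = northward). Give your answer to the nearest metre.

ΔN = -115 m

At φ = 2.8362°, λ = 120.8122°: sin φ = 0.049481, cos φ = 0.998775, sin λ = 0.858851, cos λ = -0.512226.
ΔN = −sin φ cos λ·ΔX − sin φ sin λ·ΔY + cos φ·ΔZ = −(0.049481)(-0.512226)(83) − (0.049481)(0.858851)(-586) + (0.998775)(-142) = -114.82 m.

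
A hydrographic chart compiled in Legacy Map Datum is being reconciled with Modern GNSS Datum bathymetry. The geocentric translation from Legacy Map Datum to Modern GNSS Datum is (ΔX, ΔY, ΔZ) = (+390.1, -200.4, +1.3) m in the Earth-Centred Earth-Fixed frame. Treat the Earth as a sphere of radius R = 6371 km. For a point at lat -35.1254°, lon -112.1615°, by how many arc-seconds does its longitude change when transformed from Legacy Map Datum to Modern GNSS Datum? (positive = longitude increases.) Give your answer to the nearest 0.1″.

sin φ = -0.575368, cos φ = 0.817895, sin λ = -0.926124, cos λ = -0.377219.
East component: ΔE = −sin λ·ΔX + cos λ·ΔY = −(-0.926124)(390.1) + (-0.377219)(-200.4) = 436.88 m.
1° of latitude spans πR/180 = 111195 m; at latitude φ, 1° of longitude spans that × cos φ = 90945.7 m, so Δλ = 436.88 / 90945.7 × 3600 = 17.293″.

Δλ = 17.3″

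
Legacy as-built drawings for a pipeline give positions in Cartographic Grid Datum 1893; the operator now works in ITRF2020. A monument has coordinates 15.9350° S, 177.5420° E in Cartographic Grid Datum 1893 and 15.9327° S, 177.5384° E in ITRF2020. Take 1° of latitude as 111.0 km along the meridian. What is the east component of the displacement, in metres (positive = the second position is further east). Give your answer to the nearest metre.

Δφ = -15.9327° − -15.9350° = +0.0023°; Δλ = 177.5384° − 177.5420° = -0.0036°.
ΔN = Δφ × 111000 = 255.3 m; ΔE = Δλ × 111000 × cos(-15.9350°) = -0.0036 × 111000 × 0.961574 = -384.2 m.

ΔE = -384 m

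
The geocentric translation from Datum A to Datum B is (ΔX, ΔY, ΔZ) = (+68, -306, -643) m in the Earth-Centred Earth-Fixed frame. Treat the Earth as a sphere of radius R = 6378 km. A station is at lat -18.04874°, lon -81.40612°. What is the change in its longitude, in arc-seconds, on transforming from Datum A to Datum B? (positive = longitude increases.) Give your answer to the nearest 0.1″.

Δλ = 0.7″

sin φ = -0.309826, cos φ = 0.950793, sin λ = -0.988772, cos λ = 0.149430.
East component: ΔE = −sin λ·ΔX + cos λ·ΔY = −(-0.988772)(68) + (0.149430)(-306) = 21.51 m.
1° of latitude spans πR/180 = 111317 m; at latitude φ, 1° of longitude spans that × cos φ = 105839.6 m, so Δλ = 21.51 / 105839.6 × 3600 = 0.732″.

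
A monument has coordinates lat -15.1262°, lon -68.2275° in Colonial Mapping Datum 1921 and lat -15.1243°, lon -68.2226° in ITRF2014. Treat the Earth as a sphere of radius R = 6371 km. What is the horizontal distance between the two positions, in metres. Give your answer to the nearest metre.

Δφ = -15.1243° − -15.1262° = +0.0019°; Δλ = -68.2226° − -68.2275° = +0.0049°.
1° along a meridian = πR/180 = 111195 m.
ΔN = Δφ × 111195 = 211.3 m; ΔE = Δλ × 111195 × cos(-15.1262°) = +0.0049 × 111195 × 0.965353 = 526.0 m.
Distance = √(ΔE² + ΔN²) = √(526.0² + 211.3²) = 566.8 m.

567 m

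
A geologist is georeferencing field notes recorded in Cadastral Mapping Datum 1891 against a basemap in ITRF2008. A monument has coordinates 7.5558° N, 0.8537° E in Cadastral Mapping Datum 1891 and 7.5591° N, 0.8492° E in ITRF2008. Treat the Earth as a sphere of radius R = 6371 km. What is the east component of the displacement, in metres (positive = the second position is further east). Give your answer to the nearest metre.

ΔE = -496 m

Δφ = 7.5591° − 7.5558° = +0.0033°; Δλ = 0.8492° − 0.8537° = -0.0045°.
1° along a meridian = πR/180 = 111195 m.
ΔN = Δφ × 111195 = 366.9 m; ΔE = Δλ × 111195 × cos(7.5558°) = -0.0045 × 111195 × 0.991317 = -496.0 m.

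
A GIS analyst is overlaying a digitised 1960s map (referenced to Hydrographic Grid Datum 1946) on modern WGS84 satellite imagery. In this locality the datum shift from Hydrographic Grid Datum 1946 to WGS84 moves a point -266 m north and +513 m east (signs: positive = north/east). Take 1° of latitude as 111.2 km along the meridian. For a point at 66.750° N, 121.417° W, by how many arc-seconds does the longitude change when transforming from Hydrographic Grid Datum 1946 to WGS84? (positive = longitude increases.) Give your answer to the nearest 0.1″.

Δλ = 42.1″

At latitude 66.750°, cos φ = 0.394744.
1° of longitude at this latitude = 111.2 × cos φ = 43.90 km, so Δλ = 513.0 / 43895.5 = 0.0116868° = 42.073″.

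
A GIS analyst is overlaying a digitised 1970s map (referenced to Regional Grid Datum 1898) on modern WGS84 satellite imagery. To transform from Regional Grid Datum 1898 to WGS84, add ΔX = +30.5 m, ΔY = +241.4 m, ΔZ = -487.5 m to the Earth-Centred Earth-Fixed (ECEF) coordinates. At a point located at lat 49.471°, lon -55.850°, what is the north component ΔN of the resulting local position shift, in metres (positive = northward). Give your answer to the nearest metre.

ΔN = -178 m

At φ = 49.471°, λ = -55.850°: sin φ = 0.760077, cos φ = 0.649833, sin λ = -0.827571, cos λ = 0.561361.
ΔN = −sin φ cos λ·ΔX − sin φ sin λ·ΔY + cos φ·ΔZ = −(0.760077)(0.561361)(30.5) − (0.760077)(-0.827571)(241.4) + (0.649833)(-487.5) = -177.96 m.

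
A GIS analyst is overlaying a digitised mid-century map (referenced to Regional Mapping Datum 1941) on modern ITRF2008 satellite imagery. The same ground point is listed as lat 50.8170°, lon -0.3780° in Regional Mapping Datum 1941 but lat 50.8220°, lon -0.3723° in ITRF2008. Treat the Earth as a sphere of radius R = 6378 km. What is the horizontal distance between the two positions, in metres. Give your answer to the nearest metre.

Δφ = 50.8220° − 50.8170° = +0.0050°; Δλ = -0.3723° − -0.3780° = +0.0057°.
1° along a meridian = πR/180 = 111317 m.
ΔN = Δφ × 111317 = 556.6 m; ΔE = Δλ × 111317 × cos(50.8170°) = +0.0057 × 111317 × 0.631799 = 400.9 m.
Distance = √(ΔE² + ΔN²) = √(400.9² + 556.6²) = 685.9 m.

686 m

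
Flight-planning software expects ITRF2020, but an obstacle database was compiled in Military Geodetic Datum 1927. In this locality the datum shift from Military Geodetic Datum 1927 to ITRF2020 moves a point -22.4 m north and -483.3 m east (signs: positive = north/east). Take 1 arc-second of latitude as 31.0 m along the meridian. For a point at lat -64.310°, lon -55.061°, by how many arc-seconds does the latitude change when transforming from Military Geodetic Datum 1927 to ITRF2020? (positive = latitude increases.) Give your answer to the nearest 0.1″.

Δφ = -0.7″

1″ of latitude = 31.00 m, so Δφ = -22.4 / 31.00 = -0.723″.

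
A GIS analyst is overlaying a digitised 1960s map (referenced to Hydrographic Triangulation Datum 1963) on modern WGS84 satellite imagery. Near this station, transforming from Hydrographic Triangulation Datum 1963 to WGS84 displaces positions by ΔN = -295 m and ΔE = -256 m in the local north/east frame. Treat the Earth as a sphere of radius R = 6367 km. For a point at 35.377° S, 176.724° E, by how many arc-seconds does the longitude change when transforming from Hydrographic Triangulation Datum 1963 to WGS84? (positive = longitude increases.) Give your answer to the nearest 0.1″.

Δλ = -10.2″

At latitude -35.377°, cos φ = 0.815360.
One radian of longitude at latitude φ spans R cos φ, so Δλ = ΔE / (R cos φ) = -256.0 / (6367000 × 0.815360) = -4.9312e-05 rad = -10.171″.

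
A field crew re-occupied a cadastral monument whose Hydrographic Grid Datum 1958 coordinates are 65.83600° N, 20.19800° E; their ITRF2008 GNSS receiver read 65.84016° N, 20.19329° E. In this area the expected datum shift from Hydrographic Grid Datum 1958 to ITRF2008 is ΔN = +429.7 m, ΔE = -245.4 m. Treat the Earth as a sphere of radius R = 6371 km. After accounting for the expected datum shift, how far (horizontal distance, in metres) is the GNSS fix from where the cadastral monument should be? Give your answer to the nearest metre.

45 m

Observed coordinate differences: Δφ = +0.00416°, Δλ = -0.00471°.
Converting to metres (1° lat = 111195 m, cos φ = 0.409350): observed ΔN = 462.6 m, observed ΔE = -214.4 m.
Subtracting the expected shift leaves a residual of 462.6 − (429.7) = 32.9 m north and -214.4 − (-245.4) = 31.0 m east.
Residual distance = √(32.9² + 31.0²) = 45.2 m.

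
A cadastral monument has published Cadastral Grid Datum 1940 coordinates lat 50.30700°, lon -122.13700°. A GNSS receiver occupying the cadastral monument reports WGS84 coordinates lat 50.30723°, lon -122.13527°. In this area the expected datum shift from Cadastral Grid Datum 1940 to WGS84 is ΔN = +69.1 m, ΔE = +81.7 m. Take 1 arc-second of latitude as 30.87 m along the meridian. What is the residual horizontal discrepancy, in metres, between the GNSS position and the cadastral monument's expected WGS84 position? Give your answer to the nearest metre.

Observed coordinate differences: Δφ = +0.00023°, Δλ = +0.00173°.
Converting to metres (1° lat = 111132 m, cos φ = 0.638674): observed ΔN = 25.6 m, observed ΔE = 122.8 m.
Subtracting the expected shift leaves a residual of 25.6 − (69.1) = -43.5 m north and 122.8 − (81.7) = 41.1 m east.
Residual distance = √((-43.5)² + 41.1²) = 59.9 m.

60 m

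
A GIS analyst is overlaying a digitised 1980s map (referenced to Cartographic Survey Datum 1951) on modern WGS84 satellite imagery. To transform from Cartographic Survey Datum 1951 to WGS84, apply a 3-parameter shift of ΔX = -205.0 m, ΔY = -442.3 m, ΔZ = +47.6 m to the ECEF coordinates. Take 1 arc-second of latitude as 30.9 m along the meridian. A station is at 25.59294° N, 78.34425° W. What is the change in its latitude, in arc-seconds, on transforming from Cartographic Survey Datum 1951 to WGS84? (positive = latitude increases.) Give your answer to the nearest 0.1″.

Δφ = -4.1″

sin φ = 0.431975, cos φ = 0.901886, sin λ = -0.979379, cos λ = 0.202031.
North component: ΔN = −sin φ cos λ·ΔX − sin φ sin λ·ΔY + cos φ·ΔZ = −(0.431975)(0.202031)(-205.0) − (0.431975)(-0.979379)(-442.3) + (0.901886)(47.6) = -126.30 m.
1° of latitude spans 3600 × 30.90 = 111240 m, so Δφ = -126.30 / 111240 × 3600 = -4.087″.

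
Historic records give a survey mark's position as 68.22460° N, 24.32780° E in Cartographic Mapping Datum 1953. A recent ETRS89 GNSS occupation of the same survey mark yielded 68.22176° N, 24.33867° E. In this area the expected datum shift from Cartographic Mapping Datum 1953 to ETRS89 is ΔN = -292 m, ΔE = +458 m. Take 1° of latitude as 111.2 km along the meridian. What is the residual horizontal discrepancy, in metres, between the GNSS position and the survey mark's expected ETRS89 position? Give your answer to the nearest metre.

Observed coordinate differences: Δφ = -0.00284°, Δλ = +0.01087°.
Converting to metres (1° lat = 111200 m, cos φ = 0.370969): observed ΔN = -315.8 m, observed ΔE = 448.4 m.
Subtracting the expected shift leaves a residual of -315.8 − (-292) = -23.8 m north and 448.4 − (458) = -9.6 m east.
Residual distance = √((-23.8)² + (-9.6)²) = 25.7 m.

26 m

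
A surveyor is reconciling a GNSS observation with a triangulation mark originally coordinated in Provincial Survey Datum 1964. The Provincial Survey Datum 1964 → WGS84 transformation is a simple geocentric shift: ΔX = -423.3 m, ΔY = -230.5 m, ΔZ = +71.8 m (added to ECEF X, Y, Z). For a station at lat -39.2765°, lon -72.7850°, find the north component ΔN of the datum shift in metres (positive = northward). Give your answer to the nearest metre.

ΔN = 116 m

The local north axis is (−sin φ cos λ, −sin φ sin λ, cos φ), giving ΔN = -79.310 + 139.384 + 55.580 = 115.65 m.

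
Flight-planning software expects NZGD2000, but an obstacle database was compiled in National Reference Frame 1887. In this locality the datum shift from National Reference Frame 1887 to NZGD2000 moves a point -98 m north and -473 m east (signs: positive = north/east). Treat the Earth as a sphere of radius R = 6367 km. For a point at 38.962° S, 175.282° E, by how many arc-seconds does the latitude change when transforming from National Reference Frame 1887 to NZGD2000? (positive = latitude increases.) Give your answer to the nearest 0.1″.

On a sphere of radius R, 1 rad of latitude = R, so Δφ = ΔN / R = -98.0 / 6367000 = -1.5392e-05 rad = -3.175″.

Δφ = -3.2″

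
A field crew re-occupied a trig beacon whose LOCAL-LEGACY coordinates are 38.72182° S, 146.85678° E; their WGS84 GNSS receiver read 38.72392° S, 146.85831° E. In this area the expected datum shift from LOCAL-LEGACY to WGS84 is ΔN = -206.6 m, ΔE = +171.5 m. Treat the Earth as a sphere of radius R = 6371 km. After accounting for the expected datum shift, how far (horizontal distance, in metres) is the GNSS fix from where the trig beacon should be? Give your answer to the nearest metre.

47 m

Observed coordinate differences: Δφ = -0.00210°, Δλ = +0.00153°.
Converting to metres (1° lat = 111195 m, cos φ = 0.780192): observed ΔN = -233.5 m, observed ΔE = 132.7 m.
Subtracting the expected shift leaves a residual of -233.5 − (-206.6) = -26.9 m north and 132.7 − (171.5) = -38.8 m east.
Residual distance = √((-26.9)² + (-38.8)²) = 47.2 m.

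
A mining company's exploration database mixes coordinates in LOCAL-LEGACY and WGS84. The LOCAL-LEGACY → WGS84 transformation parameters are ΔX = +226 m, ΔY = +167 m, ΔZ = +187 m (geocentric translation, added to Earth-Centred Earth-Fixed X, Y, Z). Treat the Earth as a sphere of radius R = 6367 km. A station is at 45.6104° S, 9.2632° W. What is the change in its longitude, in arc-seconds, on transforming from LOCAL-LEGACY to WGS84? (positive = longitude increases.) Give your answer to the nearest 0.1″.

Δλ = 9.3″

sin φ = -0.714600, cos φ = 0.699534, sin λ = -0.160970, cos λ = 0.986959.
East component: ΔE = −sin λ·ΔX + cos λ·ΔY = −(-0.160970)(226) + (0.986959)(167) = 201.20 m.
1° of latitude spans πR/180 = 111125 m; at latitude φ, 1° of longitude spans that × cos φ = 77735.8 m, so Δλ = 201.20 / 77735.8 × 3600 = 9.318″.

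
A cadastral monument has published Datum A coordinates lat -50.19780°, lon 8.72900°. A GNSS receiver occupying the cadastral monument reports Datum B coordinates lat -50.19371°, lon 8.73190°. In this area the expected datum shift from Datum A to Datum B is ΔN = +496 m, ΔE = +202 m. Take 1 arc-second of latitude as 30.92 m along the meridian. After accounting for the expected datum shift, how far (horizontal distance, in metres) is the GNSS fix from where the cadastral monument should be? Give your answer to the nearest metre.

Observed coordinate differences: Δφ = +0.00409°, Δλ = +0.00290°.
Converting to metres (1° lat = 111312 m, cos φ = 0.640139): observed ΔN = 455.3 m, observed ΔE = 206.6 m.
Subtracting the expected shift leaves a residual of 455.3 − (496) = -40.7 m north and 206.6 − (202) = 4.6 m east.
Residual distance = √((-40.7)² + 4.6²) = 41.0 m.

41 m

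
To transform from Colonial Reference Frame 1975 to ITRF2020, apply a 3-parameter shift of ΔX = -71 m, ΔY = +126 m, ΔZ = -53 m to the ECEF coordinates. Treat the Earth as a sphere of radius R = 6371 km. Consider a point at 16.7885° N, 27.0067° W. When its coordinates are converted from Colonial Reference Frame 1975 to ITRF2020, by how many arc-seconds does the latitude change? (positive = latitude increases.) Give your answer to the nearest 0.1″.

Δφ = -0.5″

sin φ = 0.288840, cos φ = 0.957377, sin λ = -0.454095, cos λ = 0.890953.
North component: ΔN = −sin φ cos λ·ΔX − sin φ sin λ·ΔY + cos φ·ΔZ = −(0.288840)(0.890953)(-71) − (0.288840)(-0.454095)(126) + (0.957377)(-53) = -15.94 m.
1° of latitude spans πR/180 = 111195 m, so Δφ = -15.94 / 111195 × 3600 = -0.516″.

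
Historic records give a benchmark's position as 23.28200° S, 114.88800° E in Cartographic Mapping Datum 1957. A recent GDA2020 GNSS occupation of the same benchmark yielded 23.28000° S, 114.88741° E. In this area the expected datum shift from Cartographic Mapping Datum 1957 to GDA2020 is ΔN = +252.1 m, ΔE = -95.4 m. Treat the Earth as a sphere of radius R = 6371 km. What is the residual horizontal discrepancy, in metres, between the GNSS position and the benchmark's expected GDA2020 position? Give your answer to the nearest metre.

46 m

Observed coordinate differences: Δφ = +0.00200°, Δλ = -0.00059°.
Converting to metres (1° lat = 111195 m, cos φ = 0.918571): observed ΔN = 222.4 m, observed ΔE = -60.3 m.
Subtracting the expected shift leaves a residual of 222.4 − (252.1) = -29.7 m north and -60.3 − (-95.4) = 35.1 m east.
Residual distance = √((-29.7)² + 35.1²) = 46.0 m.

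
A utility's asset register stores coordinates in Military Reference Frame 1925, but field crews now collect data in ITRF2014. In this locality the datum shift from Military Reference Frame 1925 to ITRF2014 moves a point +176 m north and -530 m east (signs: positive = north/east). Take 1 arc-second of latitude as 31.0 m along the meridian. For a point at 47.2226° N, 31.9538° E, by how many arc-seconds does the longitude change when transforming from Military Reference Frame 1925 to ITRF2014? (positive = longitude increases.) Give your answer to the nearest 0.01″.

At latitude 47.2226°, cos φ = 0.679152.
1″ of longitude at this latitude = 31.00 × cos φ = 21.0537 m, so Δλ = -530.0 / 21.0537 = -25.174″.

Δλ = -25.17″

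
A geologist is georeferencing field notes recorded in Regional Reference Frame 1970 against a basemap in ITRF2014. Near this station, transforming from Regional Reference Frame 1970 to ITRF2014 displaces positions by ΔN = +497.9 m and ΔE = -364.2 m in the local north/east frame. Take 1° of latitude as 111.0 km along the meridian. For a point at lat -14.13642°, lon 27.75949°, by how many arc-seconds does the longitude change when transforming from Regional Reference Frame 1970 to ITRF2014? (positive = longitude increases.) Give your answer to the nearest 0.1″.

Δλ = -12.2″

At latitude -14.13642°, cos φ = 0.969717.
1° of longitude at this latitude = 111.0 × cos φ = 107.64 km, so Δλ = -364.2 / 107638.6 = -0.0033835° = -12.181″.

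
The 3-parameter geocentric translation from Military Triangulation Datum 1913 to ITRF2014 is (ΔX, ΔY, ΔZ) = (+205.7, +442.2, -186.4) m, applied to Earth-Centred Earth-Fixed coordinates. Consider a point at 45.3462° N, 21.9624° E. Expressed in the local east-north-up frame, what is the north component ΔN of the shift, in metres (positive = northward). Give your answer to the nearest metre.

At φ = 45.3462°, λ = 21.9624°: sin φ = 0.711366, cos φ = 0.702821, sin λ = 0.373998, cos λ = 0.927429.
ΔN = −sin φ cos λ·ΔX − sin φ sin λ·ΔY + cos φ·ΔZ = −(0.711366)(0.927429)(205.7) − (0.711366)(0.373998)(442.2) + (0.702821)(-186.4) = -384.36 m.

ΔN = -384 m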